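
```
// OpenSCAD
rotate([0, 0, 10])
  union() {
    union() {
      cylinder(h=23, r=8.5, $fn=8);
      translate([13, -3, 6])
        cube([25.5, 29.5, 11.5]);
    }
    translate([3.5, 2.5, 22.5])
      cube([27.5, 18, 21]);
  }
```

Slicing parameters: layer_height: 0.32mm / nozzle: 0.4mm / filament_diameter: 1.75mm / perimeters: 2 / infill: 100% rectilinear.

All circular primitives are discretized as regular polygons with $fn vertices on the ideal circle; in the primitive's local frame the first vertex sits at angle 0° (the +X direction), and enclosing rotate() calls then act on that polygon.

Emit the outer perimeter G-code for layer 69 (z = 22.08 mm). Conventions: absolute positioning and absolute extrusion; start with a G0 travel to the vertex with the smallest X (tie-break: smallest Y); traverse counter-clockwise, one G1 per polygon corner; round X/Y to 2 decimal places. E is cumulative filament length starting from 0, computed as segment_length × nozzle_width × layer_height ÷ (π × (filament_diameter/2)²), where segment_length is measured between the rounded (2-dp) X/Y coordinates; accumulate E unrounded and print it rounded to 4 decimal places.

G0 X-8.37 Y-1.48 Z22.08
G1 X-4.88 Y-6.96 E0.3457
G1 X1.48 Y-8.37 E0.6924
G1 X6.96 Y-4.88 E1.0382
G1 X8.37 Y1.48 E1.3848
G1 X4.88 Y6.96 E1.7306
G1 X-1.48 Y8.37 E2.0772
G1 X-6.96 Y4.88 E2.4230
G1 X-8.37 Y-1.48 E2.7697

At z = 22.08 mm: the cylinder: section is a regular 8-gon, circumradius r=8.5; the cube at (13, -3) is not intersected at this z (z outside [6, 17.5]); Combining (union): only the r=8.5 cylinder is present, so the union is just that shape — 1 connected region; the cube at (3.5, 2.5) is absent (z outside [22.5, 43.5]); Merging all regions: only the result so far is present, so the union is just that shape — 1 connected region; (whole slice rotated 10° about Z — lengths, areas and connectivity unchanged). The outline is a single polygon with 8 vertices. Extrusion per mm of travel: 0.4 × 0.32 / (π × 0.875²) = 0.053216. Accumulating E over each segment gives final E = 2.7697.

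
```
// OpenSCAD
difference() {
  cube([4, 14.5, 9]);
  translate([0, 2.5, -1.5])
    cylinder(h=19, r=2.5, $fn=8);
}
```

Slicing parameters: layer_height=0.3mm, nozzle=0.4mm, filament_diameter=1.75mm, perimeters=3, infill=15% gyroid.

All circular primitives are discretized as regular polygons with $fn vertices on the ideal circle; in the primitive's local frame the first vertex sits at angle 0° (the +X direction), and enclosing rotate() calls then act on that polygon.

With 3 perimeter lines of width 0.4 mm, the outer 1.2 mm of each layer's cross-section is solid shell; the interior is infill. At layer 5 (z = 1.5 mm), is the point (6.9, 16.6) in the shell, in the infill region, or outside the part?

outside

At z = 1.5 mm: the cube (footprint 4×14.5) is included at this height; the cylinder at (0, 2.5): section is a regular 8-gon, circumradius r=2.5; Subtracting the remaining from the first: starting from the 4×14.5 cube, the r=2.5 cylinder at (0, 2.5) partially overlaps it — only the 8.84 mm² overlap (of its 17.68 mm²) is removed, clipping the outline — 1 connected region. Overall, the cross-section is a single solid region. The nearest boundary edge runs (0.00, 14.50)→(4.00, 14.50); distance from the point to it = 3.58 mm. The point is not inside any of the regions above, so it lies outside the cross-section (3.58 mm from the nearest boundary).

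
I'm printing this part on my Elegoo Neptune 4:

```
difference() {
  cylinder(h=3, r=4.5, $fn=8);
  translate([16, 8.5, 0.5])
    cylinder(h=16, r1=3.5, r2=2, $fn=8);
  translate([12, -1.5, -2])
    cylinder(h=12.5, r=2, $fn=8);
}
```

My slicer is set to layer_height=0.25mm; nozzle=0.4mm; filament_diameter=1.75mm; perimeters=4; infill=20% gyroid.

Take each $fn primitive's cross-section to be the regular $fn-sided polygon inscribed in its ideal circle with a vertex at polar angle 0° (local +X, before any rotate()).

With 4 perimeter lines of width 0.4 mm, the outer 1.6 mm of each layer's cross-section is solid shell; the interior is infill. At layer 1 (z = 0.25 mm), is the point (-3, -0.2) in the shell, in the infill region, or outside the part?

shell

At z = 0.25 mm: the r=4.5 cylinder contributes a regular 8-gon of circumradius 4.5; the cone at (16, 8.5) is absent (z outside [0.5, 16.5]); the r=2 cylinder at (12, -1.5) gives a regular 8-gon of circumradius 2 (constant along its height); Taking the first minus the rest: starting from the r=4.5 cylinder, the r=2 cylinder at (12, -1.5) misses the remaining region (no effect) — 1 connected region. Overall, the cross-section is a single solid region. The nearest boundary edge runs (-3.18, -3.18)→(-4.50, 0.00); distance from the point to it = 1.31 mm. The point is inside the cross-section, 1.31 mm from the nearest boundary — within the 1.6 mm shell band (4 × 0.4).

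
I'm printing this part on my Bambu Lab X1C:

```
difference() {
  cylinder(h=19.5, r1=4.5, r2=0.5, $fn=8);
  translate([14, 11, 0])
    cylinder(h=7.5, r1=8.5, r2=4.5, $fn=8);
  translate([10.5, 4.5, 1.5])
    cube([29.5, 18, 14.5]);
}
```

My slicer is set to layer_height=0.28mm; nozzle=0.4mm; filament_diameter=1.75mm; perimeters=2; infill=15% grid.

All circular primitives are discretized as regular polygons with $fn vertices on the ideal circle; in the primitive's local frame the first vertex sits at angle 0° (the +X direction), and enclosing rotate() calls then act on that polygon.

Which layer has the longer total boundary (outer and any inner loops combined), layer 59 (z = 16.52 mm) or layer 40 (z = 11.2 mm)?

Layer 59 (z = 16.52): the cone (r1=4.5→r2=0.5) has section circumradius 1.111 here — a regular 8-gon (perimeter = 2·8·1.111·sin(180°/8) = 6.80 mm); the cone at (14, 11) does not reach this height (z outside [0, 7.5]); the cube at (10.5, 4.5) is not intersected at this z (z outside [1.5, 16]); Taking the first minus the rest: none of the subtracted shapes is present at this height, so the cone is unchanged — boundary = 6.80 mm. So its perimeter = 6.80 mm. Layer 40 (z = 11.2): the cone contributes a regular 8-gon of circumradius 2.203 (interpolated between r1=4.5 and r2=0.5 at t=0.574) (perimeter = 2·8·2.203·sin(180°/8) = 13.49 mm); the cone at (14, 11) is absent (z outside [0, 7.5]); the cube at (10.5, 4.5) is present — its section is the full 29.5×18 rectangle (perimeter 95.00 mm); Subtracting the remaining from the first: starting from the cone, the 29.5×18 cube at (10.5, 4.5) misses the remaining region (no effect) — boundary = 13.49 mm. So its perimeter = 13.49 mm. Layer 40 is larger (13.49 vs 6.80 mm).

layer 40 (z = 11.2 mm)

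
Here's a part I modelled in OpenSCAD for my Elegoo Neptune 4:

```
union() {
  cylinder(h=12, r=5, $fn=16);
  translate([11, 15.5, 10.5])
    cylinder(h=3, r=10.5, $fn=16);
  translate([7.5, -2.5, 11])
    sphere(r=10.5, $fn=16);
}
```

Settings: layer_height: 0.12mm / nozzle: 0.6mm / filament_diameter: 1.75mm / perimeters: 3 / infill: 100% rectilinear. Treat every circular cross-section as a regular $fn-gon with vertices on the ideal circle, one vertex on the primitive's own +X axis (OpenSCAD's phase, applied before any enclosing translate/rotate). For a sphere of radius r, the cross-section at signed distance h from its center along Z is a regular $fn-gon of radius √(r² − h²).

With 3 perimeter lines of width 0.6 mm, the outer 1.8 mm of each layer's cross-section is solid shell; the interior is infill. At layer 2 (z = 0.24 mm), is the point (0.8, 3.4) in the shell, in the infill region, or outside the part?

shell

At z = 0.24 mm: the r=5 cylinder contributes a regular 16-gon of circumradius 5; the cylinder at (11, 15.5) is absent (z outside [10.5, 13.5]); the sphere at (7.5, -2.5) is not intersected at this z (|z−center|=10.760 > r=10.5); Combining (union): only the r=5 cylinder is present, so the union is just that shape — 1 connected region. Overall, the cross-section is a single solid region. The nearest boundary edge runs (1.91, 4.62)→(0.00, 5.00); distance from the point to it = 1.41 mm. The point is inside the cross-section, 1.41 mm from the nearest boundary — within the 1.8 mm shell band (3 × 0.6).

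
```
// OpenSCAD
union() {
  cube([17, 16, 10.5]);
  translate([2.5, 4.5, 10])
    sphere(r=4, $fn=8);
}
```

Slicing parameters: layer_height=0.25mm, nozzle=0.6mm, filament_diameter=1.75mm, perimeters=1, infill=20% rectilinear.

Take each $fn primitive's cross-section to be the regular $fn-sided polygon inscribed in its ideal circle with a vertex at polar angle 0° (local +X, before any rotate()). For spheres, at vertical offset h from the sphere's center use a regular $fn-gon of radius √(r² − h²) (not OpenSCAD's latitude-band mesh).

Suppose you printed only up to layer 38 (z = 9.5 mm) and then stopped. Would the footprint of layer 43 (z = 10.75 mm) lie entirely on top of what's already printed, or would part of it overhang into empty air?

Compare the two slices. At z = 9.5: the 17×16 cube contributes its full rectangle (area 272.00 mm²); the sphere at (2.5, 4.5): section is a regular 8-gon, circumradius = √(r²−h²) = √(4²−0.5²) = 3.969 (area = (8/2)·3.969²·sin(360°/8) = 44.55 mm²); Taking the union: the regions partially overlap — summed areas 316.55 mm² minus the doubly-counted overlap 39.53 mm² gives 277.02 mm² — area = 277.02 mm². At z = 10.75: the cube is absent (z outside [0, 10.5]); the sphere at (2.5, 4.5): section is a regular 8-gon, circumradius = √(r²−h²) = √(4²−0.75²) = 3.929 (area = (8/2)·3.929²·sin(360°/8) = 43.66 mm²); Taking the union: only the r=4 sphere at (2.5, 4.5) is present, so the union is just that shape — area = 43.66 mm². Checking containment: the cross-section at z = 10.75 is a subset of the cross-section at z = 9.5.

entirely on top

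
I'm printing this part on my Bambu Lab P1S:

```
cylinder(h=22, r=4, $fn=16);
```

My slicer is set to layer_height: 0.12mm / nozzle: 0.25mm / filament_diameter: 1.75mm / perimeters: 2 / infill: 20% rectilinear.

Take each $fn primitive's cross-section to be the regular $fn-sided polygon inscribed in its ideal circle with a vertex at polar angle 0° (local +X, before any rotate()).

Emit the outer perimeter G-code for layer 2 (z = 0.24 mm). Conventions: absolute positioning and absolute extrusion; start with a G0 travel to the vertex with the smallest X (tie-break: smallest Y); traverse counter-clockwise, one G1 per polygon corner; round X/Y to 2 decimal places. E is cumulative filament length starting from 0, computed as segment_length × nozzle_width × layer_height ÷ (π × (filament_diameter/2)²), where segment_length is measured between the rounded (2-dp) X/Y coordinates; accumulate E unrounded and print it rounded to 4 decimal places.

At z = 0.24 mm: the r=4 cylinder contributes a regular 16-gon of circumradius 4. The outline is a single polygon with 16 vertices. Extrusion per mm of travel: 0.25 × 0.12 / (π × 0.875²) = 0.012473. Accumulating E over each segment gives final E = 0.3117.

G0 X-4.00 Y0.00 Z0.24
G1 X-3.70 Y-1.53 E0.0194
G1 X-2.83 Y-2.83 E0.0390
G1 X-1.53 Y-3.70 E0.0585
G1 X0.00 Y-4.00 E0.0779
G1 X1.53 Y-3.70 E0.0974
G1 X2.83 Y-2.83 E0.1169
G1 X3.70 Y-1.53 E0.1364
G1 X4.00 Y0.00 E0.1558
G1 X3.70 Y1.53 E0.1753
G1 X2.83 Y2.83 E0.1948
G1 X1.53 Y3.70 E0.2143
G1 X0.00 Y4.00 E0.2337
G1 X-1.53 Y3.70 E0.2532
G1 X-2.83 Y2.83 E0.2727
G1 X-3.70 Y1.53 E0.2922
G1 X-4.00 Y0.00 E0.3117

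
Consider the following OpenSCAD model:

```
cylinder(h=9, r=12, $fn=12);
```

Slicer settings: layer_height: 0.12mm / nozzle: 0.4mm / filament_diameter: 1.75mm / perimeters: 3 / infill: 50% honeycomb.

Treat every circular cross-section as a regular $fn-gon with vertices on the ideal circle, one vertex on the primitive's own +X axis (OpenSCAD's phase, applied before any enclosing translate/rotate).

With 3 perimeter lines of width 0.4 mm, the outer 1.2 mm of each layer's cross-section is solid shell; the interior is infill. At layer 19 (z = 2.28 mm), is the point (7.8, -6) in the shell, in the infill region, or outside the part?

infill

At z = 2.28 mm: the r=12 cylinder gives a regular 12-gon of circumradius 12 (constant along its height). Overall, the cross-section is a single solid region. The nearest boundary edge runs (6.00, -10.39)→(10.39, -6.00); distance from the point to it = 1.83 mm. The point is inside the cross-section and 1.83 mm from the nearest boundary — more than the 1.2 mm shell width (3 × 0.4), so it's in the infill interior.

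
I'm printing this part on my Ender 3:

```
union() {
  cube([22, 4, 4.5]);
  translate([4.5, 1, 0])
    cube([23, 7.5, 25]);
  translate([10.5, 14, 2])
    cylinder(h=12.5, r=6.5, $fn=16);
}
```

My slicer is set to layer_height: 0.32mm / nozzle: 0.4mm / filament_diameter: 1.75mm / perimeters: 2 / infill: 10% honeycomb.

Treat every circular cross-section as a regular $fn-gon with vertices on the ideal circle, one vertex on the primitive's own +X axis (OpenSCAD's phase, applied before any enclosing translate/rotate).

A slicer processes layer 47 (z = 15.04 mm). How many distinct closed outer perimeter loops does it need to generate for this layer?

1

At z = 15.04 mm: the cube does not reach this height (z outside [0, 4.5]); the cube at (4.5, 1) is present — its section is the full 23×7.5 rectangle; the cylinder at (10.5, 14) is absent (z outside [2, 14.5]); Taking the union: only the 23×7.5 cube at (4.5, 1) is present, so the union is just that shape — 1 connected region. The result has 1 disconnected region.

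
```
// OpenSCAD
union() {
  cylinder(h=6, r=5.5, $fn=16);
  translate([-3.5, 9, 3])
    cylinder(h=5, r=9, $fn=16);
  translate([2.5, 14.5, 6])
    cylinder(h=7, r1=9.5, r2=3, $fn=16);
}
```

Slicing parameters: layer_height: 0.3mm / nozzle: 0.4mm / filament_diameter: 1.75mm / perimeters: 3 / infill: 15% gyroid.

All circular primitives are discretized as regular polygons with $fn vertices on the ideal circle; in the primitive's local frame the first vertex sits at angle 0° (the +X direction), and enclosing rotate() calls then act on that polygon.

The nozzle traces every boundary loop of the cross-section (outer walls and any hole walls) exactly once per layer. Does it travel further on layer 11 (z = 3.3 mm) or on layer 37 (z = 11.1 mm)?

layer 11 (z = 3.3 mm)

Layer 11 (z = 3.3): the r=5.5 cylinder gives a regular 16-gon of circumradius 5.5 (constant along its height) (perimeter = 2·16·5.500·sin(180°/16) = 34.34 mm); the r=9 cylinder at (-3.5, 9) gives a regular 16-gon of circumradius 9 (constant along its height) (perimeter = 2·16·9.000·sin(180°/16) = 56.19 mm); the cone at (2.5, 14.5) is absent (z outside [6, 13]); Combining (union): the regions partially overlap (shared area 32.41 mm²), so the edge portions inside another operand are dropped and the merged outline is re-measured after clipping — boundary = 67.60 mm. So its perimeter = 67.60 mm. Layer 37 (z = 11.1): the cylinder is absent (z outside [0, 6]); the cylinder at (-3.5, 9) does not reach this height (z outside [3, 8]); the cone at (2.5, 14.5) (r1=9.5→r2=3) has section circumradius 4.764 here — a regular 16-gon (perimeter = 2·16·4.764·sin(180°/16) = 29.74 mm); Combining (union): only the cone at (2.5, 14.5) is present, so the union is just that shape — boundary = 29.74 mm. So its perimeter = 29.74 mm. Layer 11 is larger (67.60 vs 29.74 mm).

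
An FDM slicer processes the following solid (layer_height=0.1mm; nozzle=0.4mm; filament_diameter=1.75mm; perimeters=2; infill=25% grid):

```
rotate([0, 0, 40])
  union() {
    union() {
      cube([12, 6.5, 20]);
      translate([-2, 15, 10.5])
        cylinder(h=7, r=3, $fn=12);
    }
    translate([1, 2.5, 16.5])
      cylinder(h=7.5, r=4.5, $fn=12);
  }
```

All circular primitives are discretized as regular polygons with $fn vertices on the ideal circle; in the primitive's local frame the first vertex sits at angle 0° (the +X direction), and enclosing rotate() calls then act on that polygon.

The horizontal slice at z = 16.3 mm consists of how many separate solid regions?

2

At z = 16.3 mm: the cube (footprint 12×6.5) is included at this height; the r=3 cylinder at (-2, 15) contributes a regular 12-gon of circumradius 3; Combining (union): the 2 present regions are separate (no shared area or edge), so areas and boundary lengths simply add and each stays a separate island — 2 connected regions; the cylinder at (1, 2.5) is not intersected at this z (z outside [16.5, 24]); Combining (union): only that combined region is present, so the union is just that shape — 2 connected regions; (whole slice rotated 40° about Z — lengths, areas and connectivity unchanged). The result has 2 disconnected regions.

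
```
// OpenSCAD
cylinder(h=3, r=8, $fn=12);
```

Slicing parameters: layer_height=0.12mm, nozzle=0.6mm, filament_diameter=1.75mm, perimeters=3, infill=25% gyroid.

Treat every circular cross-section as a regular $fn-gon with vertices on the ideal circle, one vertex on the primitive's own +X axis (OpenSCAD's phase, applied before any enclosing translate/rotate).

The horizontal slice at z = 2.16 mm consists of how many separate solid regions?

At z = 2.16 mm: the r=8 cylinder gives a regular 12-gon of circumradius 8 (constant along its height). The result has 1 disconnected region.

1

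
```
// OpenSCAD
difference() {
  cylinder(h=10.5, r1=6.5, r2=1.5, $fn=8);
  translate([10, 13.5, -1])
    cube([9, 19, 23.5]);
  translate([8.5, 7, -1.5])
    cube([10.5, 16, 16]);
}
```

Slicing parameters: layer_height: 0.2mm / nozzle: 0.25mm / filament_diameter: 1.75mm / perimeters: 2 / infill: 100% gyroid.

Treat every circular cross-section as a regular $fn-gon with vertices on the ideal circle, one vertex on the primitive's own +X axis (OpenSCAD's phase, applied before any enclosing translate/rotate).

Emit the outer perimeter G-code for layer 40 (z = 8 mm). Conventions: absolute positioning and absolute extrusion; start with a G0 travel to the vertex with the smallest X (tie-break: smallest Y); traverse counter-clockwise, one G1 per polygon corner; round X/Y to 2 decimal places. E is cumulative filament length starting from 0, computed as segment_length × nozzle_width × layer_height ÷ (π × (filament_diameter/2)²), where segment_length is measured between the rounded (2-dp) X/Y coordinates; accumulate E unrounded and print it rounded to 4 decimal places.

At z = 8 mm: the cone (r1=6.5→r2=1.5) has section circumradius 2.690 here — a regular 8-gon; the 9×19 cube at (10, 13.5) contributes its full rectangle; the 10.5×16 cube at (8.5, 7) contributes its full rectangle; Taking the first minus the rest: starting from the cone, the 9×19 cube at (10, 13.5) misses the remaining region (no effect); the 10.5×16 cube at (8.5, 7) misses the remaining region (no effect) — 1 connected region. The outline is a single polygon with 8 vertices. Extrusion per mm of travel: 0.25 × 0.2 / (π × 0.875²) = 0.020788. Accumulating E over each segment gives final E = 0.3422.

G0 X-2.69 Y0.00 Z8.00
G1 X-1.90 Y-1.90 E0.0428
G1 X0.00 Y-2.69 E0.0855
G1 X1.90 Y-1.90 E0.1283
G1 X2.69 Y0.00 E0.1711
G1 X1.90 Y1.90 E0.2139
G1 X0.00 Y2.69 E0.2566
G1 X-1.90 Y1.90 E0.2994
G1 X-2.69 Y0.00 E0.3422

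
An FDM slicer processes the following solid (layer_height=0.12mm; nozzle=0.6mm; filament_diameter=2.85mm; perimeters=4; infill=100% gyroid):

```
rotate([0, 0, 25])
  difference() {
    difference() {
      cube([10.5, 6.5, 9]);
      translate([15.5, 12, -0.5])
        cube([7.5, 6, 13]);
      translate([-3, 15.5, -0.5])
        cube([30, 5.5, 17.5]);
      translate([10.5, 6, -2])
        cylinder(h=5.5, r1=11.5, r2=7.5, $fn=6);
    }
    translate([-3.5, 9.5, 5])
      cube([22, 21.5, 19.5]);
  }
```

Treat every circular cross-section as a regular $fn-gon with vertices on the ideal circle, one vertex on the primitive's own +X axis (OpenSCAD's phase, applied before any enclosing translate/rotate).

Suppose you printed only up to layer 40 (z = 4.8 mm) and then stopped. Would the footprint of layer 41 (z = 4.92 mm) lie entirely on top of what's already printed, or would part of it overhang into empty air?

Compare the two slices. At z = 4.8: the cube (footprint 10.5×6.5) is included at this height (area 68.25 mm²); the 7.5×6 cube at (15.5, 12) contributes its full rectangle (area 45.00 mm²); the cube at (-3, 15.5) is present — its section is the full 30×5.5 rectangle (area 165.00 mm²); the cone at (10.5, 6) does not reach this height (z outside [-2, 3.5]); Subtracting the remaining from the first: starting from the 10.5×6.5 cube (68.25 mm²), the 7.5×6 cube at (15.5, 12) misses the remaining region (no effect); the 30×5.5 cube at (-3, 15.5) misses the remaining region (no effect) — area = 68.25 mm²; the cube at (-3.5, 9.5) does not reach this height (z outside [5, 24.5]); Taking the first minus the rest: none of the subtracted shapes is present at this height, so the result so far is unchanged — area = 68.25 mm²; (rotated 25° about Z; rotation is an isometry so areas/perimeters/island counts are preserved). At z = 4.92: the cube (footprint 10.5×6.5) is included at this height (area 68.25 mm²); the cube at (15.5, 12) (footprint 7.5×6) is included at this height (area 45.00 mm²); the 30×5.5 cube at (-3, 15.5) contributes its full rectangle (area 165.00 mm²); the cone at (10.5, 6) does not reach this height (z outside [-2, 3.5]); Taking the first minus the rest: starting from the 10.5×6.5 cube (68.25 mm²), the 7.5×6 cube at (15.5, 12) misses the remaining region (no effect); the 30×5.5 cube at (-3, 15.5) misses the remaining region (no effect) — area = 68.25 mm²; the cube at (-3.5, 9.5) is not intersected at this z (z outside [5, 24.5]); Subtracting the remaining from the first: none of the subtracted shapes is present at this height, so the result so far is unchanged — area = 68.25 mm²; (rotated 25° about Z; rotation is an isometry so areas/perimeters/island counts are preserved). Checking containment: the cross-section at z = 4.92 is a subset of the cross-section at z = 4.8.

entirely on top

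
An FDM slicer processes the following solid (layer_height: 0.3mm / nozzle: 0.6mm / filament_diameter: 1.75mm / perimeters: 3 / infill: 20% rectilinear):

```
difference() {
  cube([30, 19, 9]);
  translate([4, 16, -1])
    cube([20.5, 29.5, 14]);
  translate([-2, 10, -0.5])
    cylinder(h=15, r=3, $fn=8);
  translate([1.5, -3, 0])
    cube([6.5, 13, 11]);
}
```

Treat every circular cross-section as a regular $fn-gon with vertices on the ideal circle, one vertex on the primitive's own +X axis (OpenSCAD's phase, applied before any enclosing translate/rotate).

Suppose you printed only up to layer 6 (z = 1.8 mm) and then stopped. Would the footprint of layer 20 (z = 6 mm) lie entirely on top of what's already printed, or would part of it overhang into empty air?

entirely on top

Compare the two slices. At z = 1.8: the 30×19 cube contributes its full rectangle (area 570.00 mm²); the cube at (4, 16) is present — its section is the full 20.5×29.5 rectangle (area 604.75 mm²); the r=3 cylinder at (-2, 10) contributes a regular 8-gon of circumradius 3 (area = (8/2)·3.000²·sin(360°/8) = 25.46 mm²); the 6.5×13 cube at (1.5, -3) contributes its full rectangle (area 84.50 mm²); After the difference (first − rest): starting from the 30×19 cube (570.00 mm²), the 20.5×29.5 cube at (4, 16) partially overlaps it — only the 61.50 mm² overlap (of its 604.75 mm²) is removed, clipping the outline; the r=3 cylinder at (-2, 10) partially overlaps it — only the 2.38 mm² overlap (of its 25.46 mm²) is removed, clipping the outline; the 6.5×13 cube at (1.5, -3) partially overlaps it — only the 65.00 mm² overlap (of its 84.50 mm²) is removed, clipping the outline — area = 441.12 mm². At z = 6: the cube (footprint 30×19) is included at this height (area 570.00 mm²); the cube at (4, 16) (footprint 20.5×29.5) is included at this height (area 604.75 mm²); the r=3 cylinder at (-2, 10) contributes a regular 8-gon of circumradius 3 (area = (8/2)·3.000²·sin(360°/8) = 25.46 mm²); the cube at (1.5, -3) is present — its section is the full 6.5×13 rectangle (area 84.50 mm²); After the difference (first − rest): starting from the 30×19 cube (570.00 mm²), the 20.5×29.5 cube at (4, 16) partially overlaps it — only the 61.50 mm² overlap (of its 604.75 mm²) is removed, clipping the outline; the r=3 cylinder at (-2, 10) partially overlaps it — only the 2.38 mm² overlap (of its 25.46 mm²) is removed, clipping the outline; the 6.5×13 cube at (1.5, -3) partially overlaps it — only the 65.00 mm² overlap (of its 84.50 mm²) is removed, clipping the outline — area = 441.12 mm². Checking containment: the cross-section at z = 6 is a subset of the cross-section at z = 1.8.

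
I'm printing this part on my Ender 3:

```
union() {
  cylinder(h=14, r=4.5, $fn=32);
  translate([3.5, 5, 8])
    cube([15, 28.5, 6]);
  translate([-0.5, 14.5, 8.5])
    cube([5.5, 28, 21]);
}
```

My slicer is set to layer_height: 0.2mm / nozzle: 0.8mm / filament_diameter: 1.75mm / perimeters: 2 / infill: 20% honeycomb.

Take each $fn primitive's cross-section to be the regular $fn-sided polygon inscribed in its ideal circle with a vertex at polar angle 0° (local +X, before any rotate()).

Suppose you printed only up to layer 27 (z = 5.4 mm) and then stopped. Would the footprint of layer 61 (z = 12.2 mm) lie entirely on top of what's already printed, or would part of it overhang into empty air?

Compare the two slices. At z = 5.4: the cylinder: section is a regular 32-gon, circumradius r=4.5 (area = (32/2)·4.500²·sin(360°/32) = 63.21 mm²); the cube at (3.5, 5) is not intersected at this z (z outside [8, 14]); the cube at (-0.5, 14.5) is not intersected at this z (z outside [8.5, 29.5]); Taking the union: only the r=4.5 cylinder is present, so the union is just that shape — area = 63.21 mm². At z = 12.2: the cylinder: section is a regular 32-gon, circumradius r=4.5 (area = (32/2)·4.500²·sin(360°/32) = 63.21 mm²); the cube at (3.5, 5) (footprint 15×28.5) is included at this height (area 427.50 mm²); the cube at (-0.5, 14.5) (footprint 5.5×28) is included at this height (area 154.00 mm²); Combining (union): the regions partially overlap — summed areas 644.71 mm² minus the doubly-counted overlap 28.50 mm² gives 616.21 mm² — area = 616.21 mm². Checking containment: at z = 12.2 the cross-section extends beyond the z = 5.4 cross-section by about 553.00 mm².

part overhangs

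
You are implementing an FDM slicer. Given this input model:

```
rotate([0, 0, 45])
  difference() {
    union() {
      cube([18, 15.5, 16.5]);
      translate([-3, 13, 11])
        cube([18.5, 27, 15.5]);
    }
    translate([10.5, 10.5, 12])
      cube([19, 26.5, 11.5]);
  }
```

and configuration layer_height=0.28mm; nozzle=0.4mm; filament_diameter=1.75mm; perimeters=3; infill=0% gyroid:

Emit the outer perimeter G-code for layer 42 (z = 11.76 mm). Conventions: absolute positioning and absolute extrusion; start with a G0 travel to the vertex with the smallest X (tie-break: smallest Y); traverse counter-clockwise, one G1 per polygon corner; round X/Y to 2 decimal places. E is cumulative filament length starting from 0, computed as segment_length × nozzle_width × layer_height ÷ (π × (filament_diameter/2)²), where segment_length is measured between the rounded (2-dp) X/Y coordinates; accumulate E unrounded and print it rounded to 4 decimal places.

G0 X-30.41 Y26.16 Z11.76
G1 X-11.31 Y7.07 E1.2574
G1 X-9.19 Y9.19 E1.3970
G1 X0.00 Y0.00 E2.0022
G1 X12.73 Y12.73 E2.8405
G1 X1.77 Y23.69 E3.5622
G1 X0.00 Y21.92 E3.6788
G1 X-17.32 Y39.24 E4.8194
G1 X-30.41 Y26.16 E5.6810

At z = 11.76 mm: the 18×15.5 cube contributes its full rectangle; the cube at (-3, 13) is present — its section is the full 18.5×27 rectangle; Merging all regions: the regions partially overlap (shared area 38.75 mm²), so overlapping operands fuse into one piece — 1 connected region; the cube at (10.5, 10.5) does not reach this height (z outside [12, 23.5]); After the difference (first − rest): none of the subtracted shapes is present at this height, so that combined region is unchanged — 1 connected region; (rotated 45° about Z; rotation is an isometry so areas/perimeters/island counts are preserved). The outline is a single polygon with 8 vertices. Extrusion per mm of travel: 0.4 × 0.28 / (π × 0.875²) = 0.046564. Accumulating E over each segment gives final E = 5.6810.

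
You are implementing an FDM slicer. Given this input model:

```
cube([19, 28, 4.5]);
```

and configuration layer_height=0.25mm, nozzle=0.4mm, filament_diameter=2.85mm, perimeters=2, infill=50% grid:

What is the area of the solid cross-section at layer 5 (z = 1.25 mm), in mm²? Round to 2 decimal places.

532.00 mm²

At z = 1.25 mm: the cube (footprint 19×28) is included at this height (area 532.00 mm²). Overall, the cross-section is a single solid region. Net area = 532.00 mm².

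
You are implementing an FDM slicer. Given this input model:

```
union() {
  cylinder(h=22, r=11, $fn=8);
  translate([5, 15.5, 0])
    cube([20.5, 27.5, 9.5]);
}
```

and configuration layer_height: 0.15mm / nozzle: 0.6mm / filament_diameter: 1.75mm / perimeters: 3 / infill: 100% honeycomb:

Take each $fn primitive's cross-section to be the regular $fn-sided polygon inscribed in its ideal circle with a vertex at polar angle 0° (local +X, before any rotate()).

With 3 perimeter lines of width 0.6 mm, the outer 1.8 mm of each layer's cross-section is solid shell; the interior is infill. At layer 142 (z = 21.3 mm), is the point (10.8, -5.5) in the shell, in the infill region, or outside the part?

outside

At z = 21.3 mm: the r=11 cylinder contributes a regular 8-gon of circumradius 11; the cube at (5, 15.5) does not reach this height (z outside [0, 9.5]); Merging all regions: only the r=11 cylinder is present, so the union is just that shape — 1 connected region. Overall, the cross-section is a single solid region. The nearest boundary edge runs (7.78, -7.78)→(11.00, 0.00); distance from the point to it = 1.92 mm. The point is not inside any of the regions above, so it lies outside the cross-section (1.92 mm from the nearest boundary).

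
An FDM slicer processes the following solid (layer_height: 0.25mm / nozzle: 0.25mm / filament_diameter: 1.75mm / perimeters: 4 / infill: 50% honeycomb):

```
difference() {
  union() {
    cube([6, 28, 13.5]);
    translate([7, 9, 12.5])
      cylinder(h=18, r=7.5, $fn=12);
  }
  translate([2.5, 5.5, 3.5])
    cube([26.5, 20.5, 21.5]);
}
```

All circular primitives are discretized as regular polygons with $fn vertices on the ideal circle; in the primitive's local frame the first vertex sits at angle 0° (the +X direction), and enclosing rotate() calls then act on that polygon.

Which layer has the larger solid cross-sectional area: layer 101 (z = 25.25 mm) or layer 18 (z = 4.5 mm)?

layer 101 (z = 25.25 mm)

Layer 101 (z = 25.25): the cube does not reach this height (z outside [0, 13.5]); the r=7.5 cylinder at (7, 9) gives a regular 12-gon of circumradius 7.5 (constant along its height) (area = (12/2)·7.500²·sin(360°/12) = 168.75 mm²); Merging all regions: only the r=7.5 cylinder at (7, 9) is present, so the union is just that shape — area = 168.75 mm²; the cube at (2.5, 5.5) is not intersected at this z (z outside [3.5, 25]); After the difference (first − rest): none of the subtracted shapes is present at this height, so that combined region is unchanged — area = 168.75 mm². So its area = 168.75 mm². Layer 18 (z = 4.5): the cube is present — its section is the full 6×28 rectangle (area 168.00 mm²); the cylinder at (7, 9) does not reach this height (z outside [12.5, 30.5]); Combining (union): only the 6×28 cube is present, so the union is just that shape — area = 168.00 mm²; the cube at (2.5, 5.5) (footprint 26.5×20.5) is included at this height (area 543.25 mm²); Subtracting the remaining from the first: starting from that combined region (168.00 mm²), the 26.5×20.5 cube at (2.5, 5.5) partially overlaps it — only the 71.75 mm² overlap (of its 543.25 mm²) is removed, clipping the outline — area = 96.25 mm². So its area = 96.25 mm². Layer 101 is larger (168.75 vs 96.25 mm²).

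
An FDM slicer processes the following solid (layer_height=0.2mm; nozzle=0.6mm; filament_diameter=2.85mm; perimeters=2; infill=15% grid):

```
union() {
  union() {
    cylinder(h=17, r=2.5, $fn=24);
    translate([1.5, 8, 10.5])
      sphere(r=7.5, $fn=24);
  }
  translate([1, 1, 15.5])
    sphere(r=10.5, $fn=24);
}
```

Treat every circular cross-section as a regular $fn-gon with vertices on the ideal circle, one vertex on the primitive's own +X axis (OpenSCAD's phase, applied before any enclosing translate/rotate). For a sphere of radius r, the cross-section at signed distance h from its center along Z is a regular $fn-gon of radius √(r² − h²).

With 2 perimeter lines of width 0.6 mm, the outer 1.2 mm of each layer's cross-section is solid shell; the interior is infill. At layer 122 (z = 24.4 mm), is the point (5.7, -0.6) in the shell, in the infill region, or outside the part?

shell

At z = 24.4 mm: the cylinder does not reach this height (z outside [0, 17]); the sphere at (1.5, 8) is not intersected at this z (|z−center|=13.900 > r=7.5); Combining (union): nothing is present at this height; the r=10.5 sphere at (1, 1) slices to a regular 24-gon of circumradius 5.571 (√(r²−h²) with h=8.9 from center); Merging all regions: only the r=10.5 sphere at (1, 1) is present, so the union is just that shape — 1 connected region. Overall, the cross-section is a single solid region. The nearest boundary edge runs (5.82, -1.79)→(6.38, -0.44); distance from the point to it = 0.57 mm. The point is inside the cross-section, 0.57 mm from the nearest boundary — within the 1.2 mm shell band (2 × 0.6).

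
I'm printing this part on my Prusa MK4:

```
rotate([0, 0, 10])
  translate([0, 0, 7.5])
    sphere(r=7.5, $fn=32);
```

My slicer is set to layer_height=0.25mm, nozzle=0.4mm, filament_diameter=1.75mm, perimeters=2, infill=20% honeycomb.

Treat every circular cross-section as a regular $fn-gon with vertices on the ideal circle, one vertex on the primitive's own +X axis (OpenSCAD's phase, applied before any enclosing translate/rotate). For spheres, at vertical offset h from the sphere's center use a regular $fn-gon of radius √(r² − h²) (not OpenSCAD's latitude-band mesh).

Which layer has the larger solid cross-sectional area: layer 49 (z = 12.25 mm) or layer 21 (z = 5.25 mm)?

Layer 49 (z = 12.25): the r=7.5 sphere contributes a regular 32-gon of circumradius √(7.5²−4.75²) = 5.804 (area = (32/2)·5.804²·sin(360°/32) = 105.15 mm²); (rotated 10° about Z; rotation is an isometry so areas/perimeters/island counts are preserved). So its area = 105.15 mm². Layer 21 (z = 5.25): the sphere: section is a regular 32-gon, circumradius = √(r²−h²) = √(7.5²−2.25²) = 7.155 (area = (32/2)·7.155²·sin(360°/32) = 159.78 mm²); (whole slice rotated 10° about Z — lengths, areas and connectivity unchanged). So its area = 159.78 mm². Layer 21 is larger (159.78 vs 105.15 mm²).

layer 21 (z = 5.25 mm)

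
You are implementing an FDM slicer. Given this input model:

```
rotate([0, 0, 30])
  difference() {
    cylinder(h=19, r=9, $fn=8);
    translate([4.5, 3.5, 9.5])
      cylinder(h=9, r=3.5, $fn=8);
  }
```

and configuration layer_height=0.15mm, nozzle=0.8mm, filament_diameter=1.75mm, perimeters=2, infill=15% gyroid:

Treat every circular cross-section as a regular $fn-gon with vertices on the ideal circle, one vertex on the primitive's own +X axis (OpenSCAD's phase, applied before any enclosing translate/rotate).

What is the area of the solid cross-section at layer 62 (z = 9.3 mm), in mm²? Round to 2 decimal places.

At z = 9.3 mm: the cylinder: section is a regular 8-gon, circumradius r=9 (area = (8/2)·9.000²·sin(360°/8) = 229.10 mm²); the cylinder at (4.5, 3.5) does not reach this height (z outside [9.5, 18.5]); Subtracting the remaining from the first: none of the subtracted shapes is present at this height, so the r=9 cylinder is unchanged — area = 229.10 mm²; (whole slice rotated 30° about Z — lengths, areas and connectivity unchanged). Overall, the cross-section is a single solid region. Net area = 229.10 mm².

229.10 mm²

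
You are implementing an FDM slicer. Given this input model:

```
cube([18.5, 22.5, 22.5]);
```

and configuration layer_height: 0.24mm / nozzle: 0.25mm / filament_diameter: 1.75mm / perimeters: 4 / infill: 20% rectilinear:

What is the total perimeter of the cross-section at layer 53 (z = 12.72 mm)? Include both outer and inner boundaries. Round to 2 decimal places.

82.00 mm

At z = 12.72 mm: the 18.5×22.5 cube contributes its full rectangle (perimeter 82.00 mm). Overall, the cross-section is a single solid region. Total boundary length (outer) = 82.00 mm.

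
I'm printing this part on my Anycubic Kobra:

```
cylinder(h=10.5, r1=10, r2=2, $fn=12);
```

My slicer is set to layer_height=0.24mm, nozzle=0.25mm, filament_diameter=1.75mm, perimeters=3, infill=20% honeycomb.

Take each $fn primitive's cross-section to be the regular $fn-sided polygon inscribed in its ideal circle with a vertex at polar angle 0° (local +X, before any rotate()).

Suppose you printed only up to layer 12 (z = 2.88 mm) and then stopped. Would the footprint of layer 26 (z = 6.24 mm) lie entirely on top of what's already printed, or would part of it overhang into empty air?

Compare the two slices. At z = 2.88: the cone (r1=10→r2=2) has section circumradius 7.806 here — a regular 12-gon (area = (12/2)·7.806²·sin(360°/12) = 182.79 mm²). At z = 6.24: the cone contributes a regular 12-gon of circumradius 5.246 (interpolated between r1=10 and r2=2 at t=0.594) (area = (12/2)·5.246²·sin(360°/12) = 82.55 mm²). Checking containment: the cross-section at z = 6.24 is a subset of the cross-section at z = 2.88.

entirely on top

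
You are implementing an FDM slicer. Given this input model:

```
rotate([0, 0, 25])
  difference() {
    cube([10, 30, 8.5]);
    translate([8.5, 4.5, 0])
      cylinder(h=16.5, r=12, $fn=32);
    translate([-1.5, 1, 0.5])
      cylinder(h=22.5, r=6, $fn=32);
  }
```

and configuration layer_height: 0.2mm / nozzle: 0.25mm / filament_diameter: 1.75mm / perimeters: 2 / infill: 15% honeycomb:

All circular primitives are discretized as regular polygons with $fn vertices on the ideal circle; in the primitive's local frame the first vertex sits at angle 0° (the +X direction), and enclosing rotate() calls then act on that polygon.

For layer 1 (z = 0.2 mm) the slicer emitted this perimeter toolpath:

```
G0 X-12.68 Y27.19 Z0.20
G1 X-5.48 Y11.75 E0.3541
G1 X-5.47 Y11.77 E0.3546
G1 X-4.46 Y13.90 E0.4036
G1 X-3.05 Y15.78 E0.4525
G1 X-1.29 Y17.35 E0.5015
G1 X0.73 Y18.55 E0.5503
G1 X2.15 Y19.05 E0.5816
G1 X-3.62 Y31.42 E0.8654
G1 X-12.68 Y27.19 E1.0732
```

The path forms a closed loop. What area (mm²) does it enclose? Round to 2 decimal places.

Apply the shoelace formula to the sequence of (X, Y) vertices; enclosed area = 144.81 mm².

144.81 mm²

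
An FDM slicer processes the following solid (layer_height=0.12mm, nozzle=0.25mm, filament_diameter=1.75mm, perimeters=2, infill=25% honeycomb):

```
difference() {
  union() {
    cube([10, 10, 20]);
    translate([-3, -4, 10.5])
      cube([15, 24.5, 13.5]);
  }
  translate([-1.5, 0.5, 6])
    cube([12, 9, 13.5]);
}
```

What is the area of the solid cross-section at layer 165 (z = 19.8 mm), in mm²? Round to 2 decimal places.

At z = 19.8 mm: the cube (footprint 10×10) is included at this height (area 100.00 mm²); the 15×24.5 cube at (-3, -4) contributes its full rectangle (area 367.50 mm²); Taking the union: the 10×10 cube lies entirely inside the 15×24.5 cube at (-3, -4), so the union is just the 15×24.5 cube at (-3, -4) — area = 367.50 mm²; the cube at (-1.5, 0.5) is absent (z outside [6, 19.5]); Taking the first minus the rest: none of the subtracted shapes is present at this height, so the result so far is unchanged — area = 367.50 mm². Overall, the cross-section is a single solid region. Net area = 367.50 mm².

367.50 mm²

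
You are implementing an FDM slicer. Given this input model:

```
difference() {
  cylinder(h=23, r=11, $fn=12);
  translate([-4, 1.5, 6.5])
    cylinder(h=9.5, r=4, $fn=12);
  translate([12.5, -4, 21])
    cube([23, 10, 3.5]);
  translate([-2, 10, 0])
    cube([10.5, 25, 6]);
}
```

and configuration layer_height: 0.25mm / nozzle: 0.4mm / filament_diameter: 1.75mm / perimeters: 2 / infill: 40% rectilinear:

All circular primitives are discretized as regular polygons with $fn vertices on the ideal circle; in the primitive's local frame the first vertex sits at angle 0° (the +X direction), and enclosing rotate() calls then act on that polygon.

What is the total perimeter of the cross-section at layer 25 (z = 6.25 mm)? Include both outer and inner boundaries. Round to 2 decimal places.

At z = 6.25 mm: the r=11 cylinder contributes a regular 12-gon of circumradius 11 (perimeter = 2·12·11.000·sin(180°/12) = 68.33 mm); the cylinder at (-4, 1.5) is absent (z outside [6.5, 16]); the cube at (12.5, -4) does not reach this height (z outside [21, 24.5]); the cube at (-2, 10) is absent (z outside [0, 6]); After the difference (first − rest): none of the subtracted shapes is present at this height, so the r=11 cylinder is unchanged — boundary = 68.33 mm. Overall, the cross-section is a single solid region. Total boundary length (outer) = 68.33 mm.

68.33 mm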